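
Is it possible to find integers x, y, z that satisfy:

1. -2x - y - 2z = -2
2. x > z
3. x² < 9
Yes

Take x = 1, y = 0, z = 0. Substituting into each constraint:
  (1) -2(1) + 0 - 2(0) = -2 ✓
  (2) 1 > 0 ✓
  (3) x² = (1)² = 1, and 1 < 9 ✓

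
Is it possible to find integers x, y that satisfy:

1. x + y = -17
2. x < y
Yes

Take x = -9, y = -8. Substituting into each constraint:
  (1) (-9) + (-8) = -17 ✓
  (2) -9 < -8 ✓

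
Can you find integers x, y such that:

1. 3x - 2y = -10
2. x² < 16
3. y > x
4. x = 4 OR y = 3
No

A contradictory subset is {3x - 2y = -10, x² < 16, x = 4 OR y = 3}. No integer assignment can satisfy these jointly:

  - 3x - 2y = -10: is a linear equation tying the variables together
  - x² < 16: restricts x to |x| ≤ 3
  - x = 4 OR y = 3: forces a choice: either x = 4 or y = 3

Split on the disjunction (x = 4 OR y = 3):
  • If x = 4: this contradicts x² < 16, which requires |x| ≤ 3.
  • If y = 3: with y = 3, every remaining term of the linear equation is divisible by 3, so the left side is ≡ 0 (mod 3); but the right side -4 ≡ 2 (mod 3). No integers can satisfy it.
Both branches are infeasible, so the system has no integer solution.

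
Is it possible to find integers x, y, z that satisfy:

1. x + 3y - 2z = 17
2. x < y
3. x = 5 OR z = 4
Yes

Take x = 5, y = 6, z = 3. Substituting into each constraint:
  (1) 5 + 3(6) - 2(3) = 17 ✓
  (2) 5 < 6 ✓
  (3) x = 5, target 5 ✓ (first branch holds)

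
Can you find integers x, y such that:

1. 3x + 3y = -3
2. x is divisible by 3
Yes

Take x = 0, y = -1. Substituting into each constraint:
  (1) 3(0) + 3(-1) = -3 ✓
  (2) 0 = 3 × 0, remainder 0 ✓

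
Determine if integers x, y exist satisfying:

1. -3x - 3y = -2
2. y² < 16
No

Even the single constraint (-3x - 3y = -2) is infeasible over the integers.

  - -3x - 3y = -2: every term on the left is divisible by 3, so the LHS ≡ 0 (mod 3), but the RHS -2 is not — no integer solution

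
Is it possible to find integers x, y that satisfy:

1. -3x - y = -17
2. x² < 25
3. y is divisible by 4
Yes

Take x = 3, y = 8. Substituting into each constraint:
  (1) -3(3) + (-8) = -17 ✓
  (2) x² = (3)² = 9, and 9 < 25 ✓
  (3) 8 = 4 × 2, remainder 0 ✓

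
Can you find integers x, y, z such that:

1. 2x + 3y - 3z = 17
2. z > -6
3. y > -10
Yes

Take x = 10, y = 0, z = 1. Substituting into each constraint:
  (1) 2(10) + 3(0) - 3(1) = 17 ✓
  (2) 1 > -6 ✓
  (3) 0 > -10 ✓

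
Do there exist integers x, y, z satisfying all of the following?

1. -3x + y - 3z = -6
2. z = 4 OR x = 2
Yes

Take x = 2, y = 0, z = 0. Substituting into each constraint:
  (1) -3(2) + 0 - 3(0) = -6 ✓
  (2) x = 2, target 2 ✓ (second branch holds)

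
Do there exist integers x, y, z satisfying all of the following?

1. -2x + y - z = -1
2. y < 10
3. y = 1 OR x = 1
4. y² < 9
Yes

Take x = 0, y = 1, z = 2. Substituting into each constraint:
  (1) -2(0) + 1 + (-2) = -1 ✓
  (2) 1 < 10 ✓
  (3) y = 1, target 1 ✓ (first branch holds)
  (4) y² = (1)² = 1, and 1 < 9 ✓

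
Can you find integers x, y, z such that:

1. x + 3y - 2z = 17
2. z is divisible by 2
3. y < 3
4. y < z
Yes

Take x = 20, y = -1, z = 0. Substituting into each constraint:
  (1) 20 + 3(-1) - 2(0) = 17 ✓
  (2) 0 = 2 × 0, remainder 0 ✓
  (3) -1 < 3 ✓
  (4) -1 < 0 ✓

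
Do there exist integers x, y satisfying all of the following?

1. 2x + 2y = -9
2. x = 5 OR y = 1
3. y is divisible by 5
No

Even the single constraint (2x + 2y = -9) is infeasible over the integers.

  - 2x + 2y = -9: every term on the left is divisible by 2, so the LHS ≡ 0 (mod 2), but the RHS -9 is not — no integer solution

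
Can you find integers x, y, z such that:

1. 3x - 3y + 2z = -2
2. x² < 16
Yes

Take x = -2, y = 0, z = 2. Substituting into each constraint:
  (1) 3(-2) - 3(0) + 2(2) = -2 ✓
  (2) x² = (-2)² = 4, and 4 < 16 ✓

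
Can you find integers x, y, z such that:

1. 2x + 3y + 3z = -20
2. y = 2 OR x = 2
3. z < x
Yes

Take x = 2, y = -9, z = 1. Substituting into each constraint:
  (1) 2(2) + 3(-9) + 3(1) = -20 ✓
  (2) x = 2, target 2 ✓ (second branch holds)
  (3) 1 < 2 ✓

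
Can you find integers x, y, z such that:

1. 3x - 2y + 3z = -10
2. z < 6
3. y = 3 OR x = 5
Yes

Take x = 5, y = 2, z = -7. Substituting into each constraint:
  (1) 3(5) - 2(2) + 3(-7) = -10 ✓
  (2) -7 < 6 ✓
  (3) x = 5, target 5 ✓ (second branch holds)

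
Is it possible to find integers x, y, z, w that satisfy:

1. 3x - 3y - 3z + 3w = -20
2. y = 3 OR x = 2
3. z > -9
No

Even the single constraint (3x - 3y - 3z + 3w = -20) is infeasible over the integers.

  - 3x - 3y - 3z + 3w = -20: every term on the left is divisible by 3, so the LHS ≡ 0 (mod 3), but the RHS -20 is not — no integer solution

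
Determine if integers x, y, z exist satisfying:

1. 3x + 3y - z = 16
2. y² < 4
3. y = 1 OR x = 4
Yes

Take x = 3, y = 1, z = -4. Substituting into each constraint:
  (1) 3(3) + 3(1) + 4 = 16 ✓
  (2) y² = (1)² = 1, and 1 < 4 ✓
  (3) y = 1, target 1 ✓ (first branch holds)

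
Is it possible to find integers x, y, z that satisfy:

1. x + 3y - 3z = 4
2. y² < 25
Yes

Take x = 1, y = 1, z = 0. Substituting into each constraint:
  (1) 1 + 3(1) - 3(0) = 4 ✓
  (2) y² = (1)² = 1, and 1 < 25 ✓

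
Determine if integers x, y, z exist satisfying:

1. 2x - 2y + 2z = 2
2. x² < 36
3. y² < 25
Yes

Take x = 0, y = 0, z = 1. Substituting into each constraint:
  (1) 2(0) - 2(0) + 2(1) = 2 ✓
  (2) x² = (0)² = 0, and 0 < 36 ✓
  (3) y² = (0)² = 0, and 0 < 25 ✓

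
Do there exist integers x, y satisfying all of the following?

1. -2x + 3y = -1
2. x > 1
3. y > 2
Yes

Take x = 5, y = 3. Substituting into each constraint:
  (1) -2(5) + 3(3) = -1 ✓
  (2) 5 > 1 ✓
  (3) 3 > 2 ✓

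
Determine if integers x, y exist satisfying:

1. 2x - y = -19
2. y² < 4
Yes

Take x = -9, y = 1. Substituting into each constraint:
  (1) 2(-9) + (-1) = -19 ✓
  (2) y² = (1)² = 1, and 1 < 4 ✓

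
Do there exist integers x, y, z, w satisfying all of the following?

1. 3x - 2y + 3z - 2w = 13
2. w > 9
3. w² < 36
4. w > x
No

A contradictory subset is {w > 9, w² < 36}. No integer assignment can satisfy these jointly:

  - w > 9: bounds one variable relative to a constant
  - w² < 36: restricts w to |w| ≤ 5

Direct contradiction: the bounds on w require w ≥ 10 and w ≤ 5 simultaneously, which is empty.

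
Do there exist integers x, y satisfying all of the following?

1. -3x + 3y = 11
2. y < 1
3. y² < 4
No

Even the single constraint (-3x + 3y = 11) is infeasible over the integers.

  - -3x + 3y = 11: every term on the left is divisible by 3, so the LHS ≡ 0 (mod 3), but the RHS 11 is not — no integer solution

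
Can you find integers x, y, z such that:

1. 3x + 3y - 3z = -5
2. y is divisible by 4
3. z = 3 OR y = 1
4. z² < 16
No

Even the single constraint (3x + 3y - 3z = -5) is infeasible over the integers.

  - 3x + 3y - 3z = -5: every term on the left is divisible by 3, so the LHS ≡ 0 (mod 3), but the RHS -5 is not — no integer solution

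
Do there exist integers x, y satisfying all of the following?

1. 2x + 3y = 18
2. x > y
Yes

Take x = 6, y = 2. Substituting into each constraint:
  (1) 2(6) + 3(2) = 18 ✓
  (2) 6 > 2 ✓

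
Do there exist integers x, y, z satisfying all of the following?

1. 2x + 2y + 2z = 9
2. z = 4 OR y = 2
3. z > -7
No

Even the single constraint (2x + 2y + 2z = 9) is infeasible over the integers.

  - 2x + 2y + 2z = 9: every term on the left is divisible by 2, so the LHS ≡ 0 (mod 2), but the RHS 9 is not — no integer solution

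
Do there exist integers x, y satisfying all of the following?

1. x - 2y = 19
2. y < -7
Yes

Take x = 3, y = -8. Substituting into each constraint:
  (1) 3 - 2(-8) = 19 ✓
  (2) -8 < -7 ✓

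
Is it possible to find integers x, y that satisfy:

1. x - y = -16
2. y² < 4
Yes

Take x = -16, y = 0. Substituting into each constraint:
  (1) (-16) + 0 = -16 ✓
  (2) y² = (0)² = 0, and 0 < 4 ✓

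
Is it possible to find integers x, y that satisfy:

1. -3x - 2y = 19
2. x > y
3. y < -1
Yes

Take x = -3, y = -5. Substituting into each constraint:
  (1) -3(-3) - 2(-5) = 19 ✓
  (2) -3 > -5 ✓
  (3) -5 < -1 ✓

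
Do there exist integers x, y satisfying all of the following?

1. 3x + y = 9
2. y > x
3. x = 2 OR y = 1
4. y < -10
No

A contradictory subset is {3x + y = 9, y > x, y < -10}. No integer assignment can satisfy these jointly:

  - 3x + y = 9: is a linear equation tying the variables together
  - y > x: bounds one variable relative to another variable
  - y < -10: bounds one variable relative to a constant

Propagating the comparison: x < y and y ≤ -11 give x ≤ -12. Range argument: with x ∈ [−∞, -12], y ∈ [−∞, -11], the left side of the equation is at most -47, but the right side is 9 > -47. No integer solution exists.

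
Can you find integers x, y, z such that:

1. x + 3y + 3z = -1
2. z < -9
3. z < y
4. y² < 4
Yes

Take x = 29, y = 0, z = -10. Substituting into each constraint:
  (1) 29 + 3(0) + 3(-10) = -1 ✓
  (2) -10 < -9 ✓
  (3) -10 < 0 ✓
  (4) y² = (0)² = 0, and 0 < 4 ✓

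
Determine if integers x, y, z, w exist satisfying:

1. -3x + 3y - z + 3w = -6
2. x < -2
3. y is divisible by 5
Yes

Take x = -3, y = 0, z = 15, w = 0. Substituting into each constraint:
  (1) -3(-3) + 3(0) + (-15) + 3(0) = -6 ✓
  (2) -3 < -2 ✓
  (3) 0 = 5 × 0, remainder 0 ✓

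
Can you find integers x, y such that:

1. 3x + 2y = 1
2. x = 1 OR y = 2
Yes

Take x = -1, y = 2. Substituting into each constraint:
  (1) 3(-1) + 2(2) = 1 ✓
  (2) y = 2, target 2 ✓ (second branch holds)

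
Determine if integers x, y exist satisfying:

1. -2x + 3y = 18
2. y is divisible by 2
Yes

Take x = -9, y = 0. Substituting into each constraint:
  (1) -2(-9) + 3(0) = 18 ✓
  (2) 0 = 2 × 0, remainder 0 ✓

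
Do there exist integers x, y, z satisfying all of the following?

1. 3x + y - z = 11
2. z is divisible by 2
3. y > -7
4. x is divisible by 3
Yes

Take x = 0, y = 11, z = 0. Substituting into each constraint:
  (1) 3(0) + 11 + 0 = 11 ✓
  (2) 0 = 2 × 0, remainder 0 ✓
  (3) 11 > -7 ✓
  (4) 0 = 3 × 0, remainder 0 ✓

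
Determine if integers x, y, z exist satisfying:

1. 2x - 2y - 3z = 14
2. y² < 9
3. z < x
Yes

Take x = -11, y = 0, z = -12. Substituting into each constraint:
  (1) 2(-11) - 2(0) - 3(-12) = 14 ✓
  (2) y² = (0)² = 0, and 0 < 9 ✓
  (3) -12 < -11 ✓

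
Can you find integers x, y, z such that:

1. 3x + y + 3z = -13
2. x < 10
Yes

Take x = 0, y = 2, z = -5. Substituting into each constraint:
  (1) 3(0) + 2 + 3(-5) = -13 ✓
  (2) 0 < 10 ✓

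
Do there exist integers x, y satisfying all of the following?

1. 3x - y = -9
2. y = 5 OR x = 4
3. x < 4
No

The full constraint system is jointly infeasible over the integers. Each constraint and what it forces:

  - 3x - y = -9: is a linear equation tying the variables together
  - y = 5 OR x = 4: forces a choice: either y = 5 or x = 4
  - x < 4: bounds one variable relative to a constant

Split on the disjunction (y = 5 OR x = 4):
  • If y = 5: with y = 5, every remaining term of the linear equation is divisible by 3, so the left side is ≡ 0 (mod 3); but the right side -4 ≡ 2 (mod 3). No integers can satisfy it.
  • If x = 4: this contradicts the bound x ≤ 3.
Both branches are infeasible, so the system has no integer solution.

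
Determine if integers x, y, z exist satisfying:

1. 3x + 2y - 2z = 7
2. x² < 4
Yes

Take x = 1, y = 2, z = 0. Substituting into each constraint:
  (1) 3(1) + 2(2) - 2(0) = 7 ✓
  (2) x² = (1)² = 1, and 1 < 4 ✓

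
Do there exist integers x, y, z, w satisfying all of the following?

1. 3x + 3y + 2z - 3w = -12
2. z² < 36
Yes

Take x = -4, y = 0, z = 0, w = 0. Substituting into each constraint:
  (1) 3(-4) + 3(0) + 2(0) - 3(0) = -12 ✓
  (2) z² = (0)² = 0, and 0 < 36 ✓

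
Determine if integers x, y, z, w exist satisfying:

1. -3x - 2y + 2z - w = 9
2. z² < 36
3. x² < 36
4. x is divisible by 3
Yes

Take x = 0, y = 0, z = 5, w = 1. Substituting into each constraint:
  (1) -3(0) - 2(0) + 2(5) + (-1) = 9 ✓
  (2) z² = (5)² = 25, and 25 < 36 ✓
  (3) x² = (0)² = 0, and 0 < 36 ✓
  (4) 0 = 3 × 0, remainder 0 ✓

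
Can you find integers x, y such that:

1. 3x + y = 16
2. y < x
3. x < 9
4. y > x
No

A contradictory subset is {y < x, y > x}. No integer assignment can satisfy these jointly:

  - y < x: bounds one variable relative to another variable
  - y > x: bounds one variable relative to another variable

Direct contradiction: x > y and y > x cannot both hold.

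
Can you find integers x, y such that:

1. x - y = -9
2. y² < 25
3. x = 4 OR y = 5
No

The full constraint system is jointly infeasible over the integers. Each constraint and what it forces:

  - x - y = -9: is a linear equation tying the variables together
  - y² < 25: restricts y to |y| ≤ 4
  - x = 4 OR y = 5: forces a choice: either x = 4 or y = 5

Split on the disjunction (x = 4 OR y = 5):
  • If x = 4: the equation forces y = 13, but y² < 25 requires |y| ≤ 4.
  • If y = 5: this contradicts y² < 25, which requires |y| ≤ 4.
Both branches are infeasible, so the system has no integer solution.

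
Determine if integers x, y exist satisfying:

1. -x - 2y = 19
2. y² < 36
Yes

Take x = -19, y = 0. Substituting into each constraint:
  (1) 19 - 2(0) = 19 ✓
  (2) y² = (0)² = 0, and 0 < 36 ✓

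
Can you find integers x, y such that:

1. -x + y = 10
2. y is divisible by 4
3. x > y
No

A contradictory subset is {-x + y = 10, x > y}. No integer assignment can satisfy these jointly:

  - -x + y = 10: is a linear equation tying the variables together
  - x > y: bounds one variable relative to another variable

From the equation, x − y = -10, i.e. x − y = -10; but x > y requires x − y ≥ 1. Contradiction.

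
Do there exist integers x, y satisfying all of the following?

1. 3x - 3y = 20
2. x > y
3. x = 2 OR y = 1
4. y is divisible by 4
No

Even the single constraint (3x - 3y = 20) is infeasible over the integers.

  - 3x - 3y = 20: every term on the left is divisible by 3, so the LHS ≡ 0 (mod 3), but the RHS 20 is not — no integer solution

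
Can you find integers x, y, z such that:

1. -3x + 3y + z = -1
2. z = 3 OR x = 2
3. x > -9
Yes

Take x = 2, y = 1, z = 2. Substituting into each constraint:
  (1) -3(2) + 3(1) + 2 = -1 ✓
  (2) x = 2, target 2 ✓ (second branch holds)
  (3) 2 > -9 ✓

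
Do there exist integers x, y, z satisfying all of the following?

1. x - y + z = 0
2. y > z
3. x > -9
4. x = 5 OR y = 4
Yes

Take x = 1, y = 4, z = 3. Substituting into each constraint:
  (1) 1 + (-4) + 3 = 0 ✓
  (2) 4 > 3 ✓
  (3) 1 > -9 ✓
  (4) y = 4, target 4 ✓ (second branch holds)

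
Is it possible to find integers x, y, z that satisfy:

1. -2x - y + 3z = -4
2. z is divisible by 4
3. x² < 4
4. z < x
Yes

Take x = 1, y = 2, z = 0. Substituting into each constraint:
  (1) -2(1) + (-2) + 3(0) = -4 ✓
  (2) 0 = 4 × 0, remainder 0 ✓
  (3) x² = (1)² = 1, and 1 < 4 ✓
  (4) 0 < 1 ✓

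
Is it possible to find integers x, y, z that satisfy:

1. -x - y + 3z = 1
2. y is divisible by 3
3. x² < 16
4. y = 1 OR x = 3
No

A contradictory subset is {-x - y + 3z = 1, y is divisible by 3, y = 1 OR x = 3}. No integer assignment can satisfy these jointly:

  - -x - y + 3z = 1: is a linear equation tying the variables together
  - y is divisible by 3: restricts y to multiples of 3
  - y = 1 OR x = 3: forces a choice: either y = 1 or x = 3

Split on the disjunction (y = 1 OR x = 3):
  • If y = 1: this contradicts the divisibility constraint — 1 is not a multiple of 3.
  • If x = 3: with x = 3, writing y = 3y', every remaining term of the linear equation is divisible by 3, so the left side is ≡ 0 (mod 3); but the right side 4 ≡ 1 (mod 3). No integers can satisfy it.
Both branches are infeasible, so the system has no integer solution.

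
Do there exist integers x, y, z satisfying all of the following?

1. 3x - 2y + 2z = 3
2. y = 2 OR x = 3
Yes

Take x = 3, y = 0, z = -3. Substituting into each constraint:
  (1) 3(3) - 2(0) + 2(-3) = 3 ✓
  (2) x = 3, target 3 ✓ (second branch holds)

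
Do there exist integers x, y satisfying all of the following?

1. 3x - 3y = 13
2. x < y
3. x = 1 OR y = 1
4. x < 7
No

Even the single constraint (3x - 3y = 13) is infeasible over the integers.

  - 3x - 3y = 13: every term on the left is divisible by 3, so the LHS ≡ 0 (mod 3), but the RHS 13 is not — no integer solution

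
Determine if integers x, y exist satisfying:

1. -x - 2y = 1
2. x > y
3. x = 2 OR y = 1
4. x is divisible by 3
No

A contradictory subset is {-x - 2y = 1, x > y, x = 2 OR y = 1}. No integer assignment can satisfy these jointly:

  - -x - 2y = 1: is a linear equation tying the variables together
  - x > y: bounds one variable relative to another variable
  - x = 2 OR y = 1: forces a choice: either x = 2 or y = 1

Split on the disjunction (x = 2 OR y = 1):
  • If x = 2: with x = 2, every remaining term of the linear equation is divisible by 2, so the left side is ≡ 0 (mod 2); but the right side 3 ≡ 1 (mod 2). No integers can satisfy it.
  • If y = 1: the equation forces x = -3, giving (y, x) = (1, -3), which violates x > y.
Both branches are infeasible, so the system has no integer solution.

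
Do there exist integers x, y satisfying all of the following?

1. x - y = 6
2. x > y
Yes

Take x = 0, y = -6. Substituting into each constraint:
  (1) 0 + 6 = 6 ✓
  (2) 0 > -6 ✓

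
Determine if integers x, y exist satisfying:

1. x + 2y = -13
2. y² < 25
Yes

Take x = -13, y = 0. Substituting into each constraint:
  (1) (-13) + 2(0) = -13 ✓
  (2) y² = (0)² = 0, and 0 < 25 ✓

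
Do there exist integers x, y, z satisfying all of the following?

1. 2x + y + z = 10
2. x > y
Yes

Take x = 1, y = 0, z = 8. Substituting into each constraint:
  (1) 2(1) + 0 + 8 = 10 ✓
  (2) 1 > 0 ✓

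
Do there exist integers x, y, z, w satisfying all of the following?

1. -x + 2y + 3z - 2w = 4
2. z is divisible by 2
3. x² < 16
Yes

Take x = 0, y = 0, z = 0, w = -2. Substituting into each constraint:
  (1) 0 + 2(0) + 3(0) - 2(-2) = 4 ✓
  (2) 0 = 2 × 0, remainder 0 ✓
  (3) x² = (0)² = 0, and 0 < 16 ✓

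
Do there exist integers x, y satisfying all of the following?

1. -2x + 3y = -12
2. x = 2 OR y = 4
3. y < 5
Yes

Take x = 12, y = 4. Substituting into each constraint:
  (1) -2(12) + 3(4) = -12 ✓
  (2) y = 4, target 4 ✓ (second branch holds)
  (3) 4 < 5 ✓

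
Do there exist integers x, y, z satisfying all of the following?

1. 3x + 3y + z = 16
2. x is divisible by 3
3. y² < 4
Yes

Take x = 0, y = 0, z = 16. Substituting into each constraint:
  (1) 3(0) + 3(0) + 16 = 16 ✓
  (2) 0 = 3 × 0, remainder 0 ✓
  (3) y² = (0)² = 0, and 0 < 4 ✓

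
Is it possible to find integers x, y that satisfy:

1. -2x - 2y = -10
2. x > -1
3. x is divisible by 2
Yes

Take x = 0, y = 5. Substituting into each constraint:
  (1) -2(0) - 2(5) = -10 ✓
  (2) 0 > -1 ✓
  (3) 0 = 2 × 0, remainder 0 ✓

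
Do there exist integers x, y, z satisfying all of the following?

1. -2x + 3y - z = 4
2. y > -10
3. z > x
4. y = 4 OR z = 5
Yes

Take x = 2, y = 4, z = 4. Substituting into each constraint:
  (1) -2(2) + 3(4) + (-4) = 4 ✓
  (2) 4 > -10 ✓
  (3) 4 > 2 ✓
  (4) y = 4, target 4 ✓ (first branch holds)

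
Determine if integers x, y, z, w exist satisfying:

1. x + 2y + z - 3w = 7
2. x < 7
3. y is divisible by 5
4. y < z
Yes

Take x = 6, y = 0, z = 1, w = 0. Substituting into each constraint:
  (1) 6 + 2(0) + 1 - 3(0) = 7 ✓
  (2) 6 < 7 ✓
  (3) 0 = 5 × 0, remainder 0 ✓
  (4) 0 < 1 ✓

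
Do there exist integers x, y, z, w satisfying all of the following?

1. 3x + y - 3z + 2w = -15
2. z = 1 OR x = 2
Yes

Take x = 3, y = -21, z = 1, w = 0. Substituting into each constraint:
  (1) 3(3) + (-21) - 3(1) + 2(0) = -15 ✓
  (2) z = 1, target 1 ✓ (first branch holds)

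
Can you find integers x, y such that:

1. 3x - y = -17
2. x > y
Yes

Take x = -9, y = -10. Substituting into each constraint:
  (1) 3(-9) + 10 = -17 ✓
  (2) -9 > -10 ✓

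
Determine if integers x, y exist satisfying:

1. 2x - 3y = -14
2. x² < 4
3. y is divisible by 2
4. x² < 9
Yes

Take x = -1, y = 4. Substituting into each constraint:
  (1) 2(-1) - 3(4) = -14 ✓
  (2) x² = (-1)² = 1, and 1 < 4 ✓
  (3) 4 = 2 × 2, remainder 0 ✓
  (4) x² = (-1)² = 1, and 1 < 9 ✓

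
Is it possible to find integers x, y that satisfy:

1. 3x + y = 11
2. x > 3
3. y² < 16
Yes

Take x = 4, y = -1. Substituting into each constraint:
  (1) 3(4) + (-1) = 11 ✓
  (2) 4 > 3 ✓
  (3) y² = (-1)² = 1, and 1 < 16 ✓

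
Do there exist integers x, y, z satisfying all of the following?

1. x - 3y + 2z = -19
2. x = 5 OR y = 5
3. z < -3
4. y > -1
Yes

Take x = 5, y = 0, z = -12. Substituting into each constraint:
  (1) 5 - 3(0) + 2(-12) = -19 ✓
  (2) x = 5, target 5 ✓ (first branch holds)
  (3) -12 < -3 ✓
  (4) 0 > -1 ✓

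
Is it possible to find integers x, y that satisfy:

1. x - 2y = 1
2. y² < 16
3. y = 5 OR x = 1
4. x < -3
No

A contradictory subset is {x - 2y = 1, y = 5 OR x = 1, x < -3}. No integer assignment can satisfy these jointly:

  - x - 2y = 1: is a linear equation tying the variables together
  - y = 5 OR x = 1: forces a choice: either y = 5 or x = 1
  - x < -3: bounds one variable relative to a constant

Split on the disjunction (y = 5 OR x = 1):
  • If y = 5: the equation forces x = 11, which contradicts the bound x ≤ -4.
  • If x = 1: this contradicts the bound x ≤ -4.
Both branches are infeasible, so the system has no integer solution.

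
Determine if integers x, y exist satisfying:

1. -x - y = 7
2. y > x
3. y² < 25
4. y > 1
Yes

Take x = -9, y = 2. Substituting into each constraint:
  (1) 9 + (-2) = 7 ✓
  (2) 2 > -9 ✓
  (3) y² = (2)² = 4, and 4 < 25 ✓
  (4) 2 > 1 ✓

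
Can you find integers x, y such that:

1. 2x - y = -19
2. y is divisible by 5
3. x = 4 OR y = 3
No

The full constraint system is jointly infeasible over the integers. Each constraint and what it forces:

  - 2x - y = -19: is a linear equation tying the variables together
  - y is divisible by 5: restricts y to multiples of 5
  - x = 4 OR y = 3: forces a choice: either x = 4 or y = 3

Split on the disjunction (x = 4 OR y = 3):
  • If x = 4: with x = 4, writing y = 5y', every remaining term of the linear equation is divisible by 5, so the left side is ≡ 0 (mod 5); but the right side -27 ≡ 3 (mod 5). No integers can satisfy it.
  • If y = 3: this contradicts the divisibility constraint — 3 is not a multiple of 5.
Both branches are infeasible, so the system has no integer solution.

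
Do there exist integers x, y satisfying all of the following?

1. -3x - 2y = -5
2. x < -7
Yes

Take x = -9, y = 16. Substituting into each constraint:
  (1) -3(-9) - 2(16) = -5 ✓
  (2) -9 < -7 ✓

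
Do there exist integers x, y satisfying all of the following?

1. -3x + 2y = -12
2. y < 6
Yes

Take x = 0, y = -6. Substituting into each constraint:
  (1) -3(0) + 2(-6) = -12 ✓
  (2) -6 < 6 ✓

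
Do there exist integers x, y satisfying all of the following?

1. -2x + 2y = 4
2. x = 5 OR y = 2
Yes

Take x = 5, y = 7. Substituting into each constraint:
  (1) -2(5) + 2(7) = 4 ✓
  (2) x = 5, target 5 ✓ (first branch holds)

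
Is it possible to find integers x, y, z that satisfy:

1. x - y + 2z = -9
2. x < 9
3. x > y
Yes

Take x = 0, y = -1, z = -5. Substituting into each constraint:
  (1) 0 + 1 + 2(-5) = -9 ✓
  (2) 0 < 9 ✓
  (3) 0 > -1 ✓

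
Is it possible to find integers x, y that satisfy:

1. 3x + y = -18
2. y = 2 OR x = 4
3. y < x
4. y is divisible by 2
Yes

Take x = 4, y = -30. Substituting into each constraint:
  (1) 3(4) + (-30) = -18 ✓
  (2) x = 4, target 4 ✓ (second branch holds)
  (3) -30 < 4 ✓
  (4) -30 = 2 × -15, remainder 0 ✓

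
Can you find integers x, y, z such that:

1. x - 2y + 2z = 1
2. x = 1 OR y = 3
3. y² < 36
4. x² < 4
Yes

Take x = -1, y = 3, z = 4. Substituting into each constraint:
  (1) (-1) - 2(3) + 2(4) = 1 ✓
  (2) y = 3, target 3 ✓ (second branch holds)
  (3) y² = (3)² = 9, and 9 < 36 ✓
  (4) x² = (-1)² = 1, and 1 < 4 ✓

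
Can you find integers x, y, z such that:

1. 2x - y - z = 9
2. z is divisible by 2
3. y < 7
Yes

Take x = 0, y = -9, z = 0. Substituting into each constraint:
  (1) 2(0) + 9 + 0 = 9 ✓
  (2) 0 = 2 × 0, remainder 0 ✓
  (3) -9 < 7 ✓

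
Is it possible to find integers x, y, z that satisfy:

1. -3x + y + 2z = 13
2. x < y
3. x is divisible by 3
Yes

Take x = 0, y = 1, z = 6. Substituting into each constraint:
  (1) -3(0) + 1 + 2(6) = 13 ✓
  (2) 0 < 1 ✓
  (3) 0 = 3 × 0, remainder 0 ✓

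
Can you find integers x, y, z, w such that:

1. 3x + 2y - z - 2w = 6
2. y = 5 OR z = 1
Yes

Take x = -1, y = 5, z = 1, w = 0. Substituting into each constraint:
  (1) 3(-1) + 2(5) + (-1) - 2(0) = 6 ✓
  (2) y = 5, target 5 ✓ (first branch holds)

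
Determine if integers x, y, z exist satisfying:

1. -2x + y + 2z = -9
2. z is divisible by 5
Yes

Take x = 0, y = -9, z = 0. Substituting into each constraint:
  (1) -2(0) + (-9) + 2(0) = -9 ✓
  (2) 0 = 5 × 0, remainder 0 ✓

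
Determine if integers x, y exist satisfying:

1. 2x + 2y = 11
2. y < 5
No

Even the single constraint (2x + 2y = 11) is infeasible over the integers.

  - 2x + 2y = 11: every term on the left is divisible by 2, so the LHS ≡ 0 (mod 2), but the RHS 11 is not — no integer solution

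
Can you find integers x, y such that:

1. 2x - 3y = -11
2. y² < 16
Yes

Take x = -4, y = 1. Substituting into each constraint:
  (1) 2(-4) - 3(1) = -11 ✓
  (2) y² = (1)² = 1, and 1 < 16 ✓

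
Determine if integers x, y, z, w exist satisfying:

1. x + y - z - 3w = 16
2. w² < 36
Yes

Take x = 0, y = 0, z = -16, w = 0. Substituting into each constraint:
  (1) 0 + 0 + 16 - 3(0) = 16 ✓
  (2) w² = (0)² = 0, and 0 < 36 ✓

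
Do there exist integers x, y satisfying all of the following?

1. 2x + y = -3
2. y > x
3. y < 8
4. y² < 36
Yes

Take x = -2, y = 1. Substituting into each constraint:
  (1) 2(-2) + 1 = -3 ✓
  (2) 1 > -2 ✓
  (3) 1 < 8 ✓
  (4) y² = (1)² = 1, and 1 < 36 ✓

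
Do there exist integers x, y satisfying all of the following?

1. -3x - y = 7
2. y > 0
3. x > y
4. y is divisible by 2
No

A contradictory subset is {-3x - y = 7, y > 0, x > y}. No integer assignment can satisfy these jointly:

  - -3x - y = 7: is a linear equation tying the variables together
  - y > 0: bounds one variable relative to a constant
  - x > y: bounds one variable relative to another variable

Propagating the comparison: x > y and y ≥ 1 give x ≥ 2. Range argument: with x ∈ [2, ∞], y ∈ [1, ∞], the left side of the equation is at most -7, but the right side is 7 > -7. No integer solution exists.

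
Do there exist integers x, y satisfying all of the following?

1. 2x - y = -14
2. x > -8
Yes

Take x = -7, y = 0. Substituting into each constraint:
  (1) 2(-7) + 0 = -14 ✓
  (2) -7 > -8 ✓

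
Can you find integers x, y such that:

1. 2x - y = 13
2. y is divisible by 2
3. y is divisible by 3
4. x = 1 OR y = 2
No

A contradictory subset is {2x - y = 13, y is divisible by 3, x = 1 OR y = 2}. No integer assignment can satisfy these jointly:

  - 2x - y = 13: is a linear equation tying the variables together
  - y is divisible by 3: restricts y to multiples of 3
  - x = 1 OR y = 2: forces a choice: either x = 1 or y = 2

Split on the disjunction (x = 1 OR y = 2):
  • If x = 1: with x = 1, writing y = 3y', every remaining term of the linear equation is divisible by 3, so the left side is ≡ 0 (mod 3); but the right side 11 ≡ 2 (mod 3). No integers can satisfy it.
  • If y = 2: this contradicts the divisibility constraint — 2 is not a multiple of 3.
Both branches are infeasible, so the system has no integer solution.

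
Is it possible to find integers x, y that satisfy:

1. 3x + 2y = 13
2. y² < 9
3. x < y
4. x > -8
No

A contradictory subset is {3x + 2y = 13, y² < 9, x < y}. No integer assignment can satisfy these jointly:

  - 3x + 2y = 13: is a linear equation tying the variables together
  - y² < 9: restricts y to |y| ≤ 2
  - x < y: bounds one variable relative to another variable

Propagating the comparison: x < y and y ≤ 2 give x ≤ 1. Range argument: with x ∈ [−∞, 1], y ∈ [-2, 2], the left side of the equation is at most 7, but the right side is 13 > 7. No integer solution exists.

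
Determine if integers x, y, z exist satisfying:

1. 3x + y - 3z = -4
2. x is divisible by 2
Yes

Take x = 0, y = -4, z = 0. Substituting into each constraint:
  (1) 3(0) + (-4) - 3(0) = -4 ✓
  (2) 0 = 2 × 0, remainder 0 ✓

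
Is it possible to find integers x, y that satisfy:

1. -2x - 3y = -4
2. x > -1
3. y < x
Yes

Take x = 2, y = 0. Substituting into each constraint:
  (1) -2(2) - 3(0) = -4 ✓
  (2) 2 > -1 ✓
  (3) 0 < 2 ✓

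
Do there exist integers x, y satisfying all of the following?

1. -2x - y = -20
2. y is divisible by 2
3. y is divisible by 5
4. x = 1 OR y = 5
No

A contradictory subset is {-2x - y = -20, y is divisible by 5, x = 1 OR y = 5}. No integer assignment can satisfy these jointly:

  - -2x - y = -20: is a linear equation tying the variables together
  - y is divisible by 5: restricts y to multiples of 5
  - x = 1 OR y = 5: forces a choice: either x = 1 or y = 5

Split on the disjunction (x = 1 OR y = 5):
  • If x = 1: with x = 1, writing y = 5y', every remaining term of the linear equation is divisible by 5, so the left side is ≡ 0 (mod 5); but the right side -18 ≡ 2 (mod 5). No integers can satisfy it.
  • If y = 5: with y = 5, every remaining term of the linear equation is divisible by 2, so the left side is ≡ 0 (mod 2); but the right side -15 ≡ 1 (mod 2). No integers can satisfy it.
Both branches are infeasible, so the system has no integer solution.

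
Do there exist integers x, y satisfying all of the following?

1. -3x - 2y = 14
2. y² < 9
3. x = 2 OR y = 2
Yes

Take x = -6, y = 2. Substituting into each constraint:
  (1) -3(-6) - 2(2) = 14 ✓
  (2) y² = (2)² = 4, and 4 < 9 ✓
  (3) y = 2, target 2 ✓ (second branch holds)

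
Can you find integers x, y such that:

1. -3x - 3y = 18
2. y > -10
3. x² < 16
Yes

Take x = 0, y = -6. Substituting into each constraint:
  (1) -3(0) - 3(-6) = 18 ✓
  (2) -6 > -10 ✓
  (3) x² = (0)² = 0, and 0 < 16 ✓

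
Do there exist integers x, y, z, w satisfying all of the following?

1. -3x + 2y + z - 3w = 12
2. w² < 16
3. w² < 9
Yes

Take x = -4, y = 0, z = 0, w = 0. Substituting into each constraint:
  (1) -3(-4) + 2(0) + 0 - 3(0) = 12 ✓
  (2) w² = (0)² = 0, and 0 < 16 ✓
  (3) w² = (0)² = 0, and 0 < 9 ✓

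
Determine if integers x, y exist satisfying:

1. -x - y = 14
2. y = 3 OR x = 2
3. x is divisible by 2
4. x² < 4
No

The full constraint system is jointly infeasible over the integers. Each constraint and what it forces:

  - -x - y = 14: is a linear equation tying the variables together
  - y = 3 OR x = 2: forces a choice: either y = 3 or x = 2
  - x is divisible by 2: restricts x to multiples of 2
  - x² < 4: restricts x to |x| ≤ 1

Split on the disjunction (y = 3 OR x = 2):
  • If y = 3: with y = 3, writing x = 2x', every remaining term of the linear equation is divisible by 2, so the left side is ≡ 0 (mod 2); but the right side 17 ≡ 1 (mod 2). No integers can satisfy it.
  • If x = 2: this contradicts x² < 4, which requires |x| ≤ 1.
Both branches are infeasible, so the system has no integer solution.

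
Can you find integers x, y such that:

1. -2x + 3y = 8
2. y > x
Yes

Take x = -4, y = 0. Substituting into each constraint:
  (1) -2(-4) + 3(0) = 8 ✓
  (2) 0 > -4 ✓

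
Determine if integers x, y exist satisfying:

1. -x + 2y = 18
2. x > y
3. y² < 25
No

The full constraint system is jointly infeasible over the integers. Each constraint and what it forces:

  - -x + 2y = 18: is a linear equation tying the variables together
  - x > y: bounds one variable relative to another variable
  - y² < 25: restricts y to |y| ≤ 4

Propagating the comparison: x > y and y ≥ -4 give x ≥ -3. Range argument: with x ∈ [-3, ∞], y ∈ [-4, 4], the left side of the equation is at most 11, but the right side is 18 > 11. No integer solution exists.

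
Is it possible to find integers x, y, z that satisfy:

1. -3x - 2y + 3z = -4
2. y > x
Yes

Take x = 1, y = 2, z = 1. Substituting into each constraint:
  (1) -3(1) - 2(2) + 3(1) = -4 ✓
  (2) 2 > 1 ✓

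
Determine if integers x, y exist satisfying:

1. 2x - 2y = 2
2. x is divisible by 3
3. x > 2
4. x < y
No

A contradictory subset is {2x - 2y = 2, x < y}. No integer assignment can satisfy these jointly:

  - 2x - 2y = 2: is a linear equation tying the variables together
  - x < y: bounds one variable relative to another variable

From the equation, x − y = 1, i.e. y − x = -1; but y > x requires y − x ≥ 1. Contradiction.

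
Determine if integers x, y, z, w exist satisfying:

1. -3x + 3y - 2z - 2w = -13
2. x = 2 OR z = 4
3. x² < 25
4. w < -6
Yes

Take x = 0, y = -7, z = 4, w = -8. Substituting into each constraint:
  (1) -3(0) + 3(-7) - 2(4) - 2(-8) = -13 ✓
  (2) z = 4, target 4 ✓ (second branch holds)
  (3) x² = (0)² = 0, and 0 < 25 ✓
  (4) -8 < -6 ✓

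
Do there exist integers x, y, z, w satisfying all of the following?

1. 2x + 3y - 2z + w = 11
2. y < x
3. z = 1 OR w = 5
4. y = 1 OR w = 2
Yes

Take x = 5, y = 1, z = 1, w = 0. Substituting into each constraint:
  (1) 2(5) + 3(1) - 2(1) + 0 = 11 ✓
  (2) 1 < 5 ✓
  (3) z = 1, target 1 ✓ (first branch holds)
  (4) y = 1, target 1 ✓ (first branch holds)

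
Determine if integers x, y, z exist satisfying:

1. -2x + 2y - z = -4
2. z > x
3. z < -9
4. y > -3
No

The full constraint system is jointly infeasible over the integers. Each constraint and what it forces:

  - -2x + 2y - z = -4: is a linear equation tying the variables together
  - z > x: bounds one variable relative to another variable
  - z < -9: bounds one variable relative to a constant
  - y > -3: bounds one variable relative to a constant

Propagating the comparison: x < z and z ≤ -10 give x ≤ -11. Range argument: with x ∈ [−∞, -11], y ∈ [-2, ∞], z ∈ [−∞, -10], the left side of the equation is at least 28, but the right side is -4 < 28. No integer solution exists.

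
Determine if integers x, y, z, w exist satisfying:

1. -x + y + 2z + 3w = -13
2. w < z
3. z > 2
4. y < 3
Yes

Take x = 19, y = 0, z = 3, w = 0. Substituting into each constraint:
  (1) (-19) + 0 + 2(3) + 3(0) = -13 ✓
  (2) 0 < 3 ✓
  (3) 3 > 2 ✓
  (4) 0 < 3 ✓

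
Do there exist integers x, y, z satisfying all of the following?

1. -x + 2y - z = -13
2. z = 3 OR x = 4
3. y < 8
Yes

Take x = 10, y = 0, z = 3. Substituting into each constraint:
  (1) (-10) + 2(0) + (-3) = -13 ✓
  (2) z = 3, target 3 ✓ (first branch holds)
  (3) 0 < 8 ✓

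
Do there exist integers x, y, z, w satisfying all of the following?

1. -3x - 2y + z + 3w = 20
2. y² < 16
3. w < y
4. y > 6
No

A contradictory subset is {y² < 16, y > 6}. No integer assignment can satisfy these jointly:

  - y² < 16: restricts y to |y| ≤ 3
  - y > 6: bounds one variable relative to a constant

Direct contradiction: the bounds on y require y ≥ 7 and y ≤ 3 simultaneously, which is empty.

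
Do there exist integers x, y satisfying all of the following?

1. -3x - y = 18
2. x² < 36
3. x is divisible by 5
Yes

Take x = 0, y = -18. Substituting into each constraint:
  (1) -3(0) + 18 = 18 ✓
  (2) x² = (0)² = 0, and 0 < 36 ✓
  (3) 0 = 5 × 0, remainder 0 ✓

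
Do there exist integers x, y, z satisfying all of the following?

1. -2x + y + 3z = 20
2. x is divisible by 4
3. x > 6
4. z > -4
Yes

Take x = 8, y = 36, z = 0. Substituting into each constraint:
  (1) -2(8) + 36 + 3(0) = 20 ✓
  (2) 8 = 4 × 2, remainder 0 ✓
  (3) 8 > 6 ✓
  (4) 0 > -4 ✓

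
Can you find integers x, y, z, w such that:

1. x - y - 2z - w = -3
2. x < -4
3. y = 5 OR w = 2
Yes

Take x = -5, y = 0, z = -2, w = 2. Substituting into each constraint:
  (1) (-5) + 0 - 2(-2) + (-2) = -3 ✓
  (2) -5 < -4 ✓
  (3) w = 2, target 2 ✓ (second branch holds)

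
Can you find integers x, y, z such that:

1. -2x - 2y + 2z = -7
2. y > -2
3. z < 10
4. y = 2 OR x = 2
No

Even the single constraint (-2x - 2y + 2z = -7) is infeasible over the integers.

  - -2x - 2y + 2z = -7: every term on the left is divisible by 2, so the LHS ≡ 0 (mod 2), but the RHS -7 is not — no integer solution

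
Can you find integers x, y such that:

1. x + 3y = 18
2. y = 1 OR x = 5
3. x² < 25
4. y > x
No

A contradictory subset is {x + 3y = 18, y = 1 OR x = 5, y > x}. No integer assignment can satisfy these jointly:

  - x + 3y = 18: is a linear equation tying the variables together
  - y = 1 OR x = 5: forces a choice: either y = 1 or x = 5
  - y > x: bounds one variable relative to another variable

Split on the disjunction (y = 1 OR x = 5):
  • If y = 1: the equation forces x = 15, giving (y, x) = (1, 15), which violates y > x.
  • If x = 5: with x = 5, every remaining term of the linear equation is divisible by 3, so the left side is ≡ 0 (mod 3); but the right side 13 ≡ 1 (mod 3). No integers can satisfy it.
Both branches are infeasible, so the system has no integer solution.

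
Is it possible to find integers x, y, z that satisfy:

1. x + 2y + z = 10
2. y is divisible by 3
Yes

Take x = 10, y = 0, z = 0. Substituting into each constraint:
  (1) 10 + 2(0) + 0 = 10 ✓
  (2) 0 = 3 × 0, remainder 0 ✓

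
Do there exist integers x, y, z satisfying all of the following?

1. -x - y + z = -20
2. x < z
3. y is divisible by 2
Yes

Take x = -2, y = 22, z = 0. Substituting into each constraint:
  (1) 2 + (-22) + 0 = -20 ✓
  (2) -2 < 0 ✓
  (3) 22 = 2 × 11, remainder 0 ✓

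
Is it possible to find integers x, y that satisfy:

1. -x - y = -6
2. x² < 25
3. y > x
Yes

Take x = 2, y = 4. Substituting into each constraint:
  (1) (-2) + (-4) = -6 ✓
  (2) x² = (2)² = 4, and 4 < 25 ✓
  (3) 4 > 2 ✓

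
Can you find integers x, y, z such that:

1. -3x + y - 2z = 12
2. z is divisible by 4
Yes

Take x = 0, y = 12, z = 0. Substituting into each constraint:
  (1) -3(0) + 12 - 2(0) = 12 ✓
  (2) 0 = 4 × 0, remainder 0 ✓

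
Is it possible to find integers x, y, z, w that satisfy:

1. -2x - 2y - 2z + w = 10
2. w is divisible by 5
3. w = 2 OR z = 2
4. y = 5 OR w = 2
Yes

Take x = -12, y = 5, z = 2, w = 0. Substituting into each constraint:
  (1) -2(-12) - 2(5) - 2(2) + 0 = 10 ✓
  (2) 0 = 5 × 0, remainder 0 ✓
  (3) z = 2, target 2 ✓ (second branch holds)
  (4) y = 5, target 5 ✓ (first branch holds)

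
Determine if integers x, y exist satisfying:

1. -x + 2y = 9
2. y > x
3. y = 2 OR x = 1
Yes

Take x = -5, y = 2. Substituting into each constraint:
  (1) 5 + 2(2) = 9 ✓
  (2) 2 > -5 ✓
  (3) y = 2, target 2 ✓ (first branch holds)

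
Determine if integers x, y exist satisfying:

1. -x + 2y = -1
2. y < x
Yes

Take x = 1, y = 0. Substituting into each constraint:
  (1) (-1) + 2(0) = -1 ✓
  (2) 0 < 1 ✓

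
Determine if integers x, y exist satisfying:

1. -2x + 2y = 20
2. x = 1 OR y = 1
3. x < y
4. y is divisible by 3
No

A contradictory subset is {-2x + 2y = 20, x = 1 OR y = 1, y is divisible by 3}. No integer assignment can satisfy these jointly:

  - -2x + 2y = 20: is a linear equation tying the variables together
  - x = 1 OR y = 1: forces a choice: either x = 1 or y = 1
  - y is divisible by 3: restricts y to multiples of 3

Split on the disjunction (x = 1 OR y = 1):
  • If x = 1: with x = 1, writing y = 3y', every remaining term of the linear equation is divisible by 6, so the left side is ≡ 0 (mod 6); but the right side 22 ≡ 4 (mod 6). No integers can satisfy it.
  • If y = 1: this contradicts the divisibility constraint — 1 is not a multiple of 3.
Both branches are infeasible, so the system has no integer solution.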